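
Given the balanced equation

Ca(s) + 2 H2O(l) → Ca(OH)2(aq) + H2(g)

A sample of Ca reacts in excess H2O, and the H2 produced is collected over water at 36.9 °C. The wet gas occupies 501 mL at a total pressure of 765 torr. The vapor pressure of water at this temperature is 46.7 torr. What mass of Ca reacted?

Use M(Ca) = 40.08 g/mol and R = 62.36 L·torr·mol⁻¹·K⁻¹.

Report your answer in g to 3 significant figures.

0.746 g

P(H2) = 765 − 46.7 = 718.3 torr
n(H2) = PV/RT = (718.3 × 0.5010) / (62.36 × 310.05) = 0.01861 mol
n(Ca) = (1/1) × 0.01861 = 0.01861 mol
m(Ca) = 0.01861 × 40.08 = 0.7459 g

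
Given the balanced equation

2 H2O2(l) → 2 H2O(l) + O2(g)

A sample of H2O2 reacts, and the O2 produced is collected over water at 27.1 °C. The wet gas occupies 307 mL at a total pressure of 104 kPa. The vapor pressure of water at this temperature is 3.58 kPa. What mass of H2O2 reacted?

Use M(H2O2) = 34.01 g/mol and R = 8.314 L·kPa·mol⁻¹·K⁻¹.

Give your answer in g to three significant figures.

P(O2) = 104 − 3.58 = 100.4 kPa
n(O2) = PV/RT = (100.4 × 0.3070) / (8.314 × 300.25) = 0.01235 mol
n(H2O2) = (2/1) × 0.01235 = 0.02470 mol
m(H2O2) = 0.02470 × 34.01 = 0.8400 g

0.840 g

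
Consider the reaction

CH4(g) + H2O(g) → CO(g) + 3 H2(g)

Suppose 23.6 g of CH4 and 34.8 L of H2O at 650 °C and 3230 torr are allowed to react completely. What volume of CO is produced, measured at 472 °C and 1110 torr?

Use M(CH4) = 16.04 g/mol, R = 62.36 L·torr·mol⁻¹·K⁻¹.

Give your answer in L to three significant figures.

61.6 L

n(CH4) = 23.6 / 16.04 = 1.471 mol
n(H2O) = PV/RT = (3230 × 34.8) / (62.36 × 923.15) = 1.953 mol
For 1.471 mol CH4, stoichiometry requires (1/1) × 1.471 = 1.471 mol H2O; 1.953 mol is available, so CH4 is limiting.
n(CO) = (1/1) × 1.471 = 1.471 mol
V(CO) = nRT/P = 1.471 × 62.36 × 745.15 / 1110 = 61.58 L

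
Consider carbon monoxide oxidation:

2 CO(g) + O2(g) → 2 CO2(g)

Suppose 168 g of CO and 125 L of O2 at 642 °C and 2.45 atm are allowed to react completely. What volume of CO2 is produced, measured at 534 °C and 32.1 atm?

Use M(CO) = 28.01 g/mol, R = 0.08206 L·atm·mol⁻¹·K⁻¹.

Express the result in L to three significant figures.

12.4 L

n(CO) = 168 / 28.01 = 5.998 mol
n(O2) = PV/RT = (2.45 × 125) / (0.08206 × 915.15) = 4.078 mol
For 5.998 mol CO, stoichiometry requires (1/2) × 5.998 = 2.999 mol O2; 4.078 mol is available, so CO is limiting.
n(CO2) = (2/2) × 5.998 = 5.998 mol
V(CO2) = nRT/P = 5.998 × 0.08206 × 807.15 / 32.1 = 12.38 L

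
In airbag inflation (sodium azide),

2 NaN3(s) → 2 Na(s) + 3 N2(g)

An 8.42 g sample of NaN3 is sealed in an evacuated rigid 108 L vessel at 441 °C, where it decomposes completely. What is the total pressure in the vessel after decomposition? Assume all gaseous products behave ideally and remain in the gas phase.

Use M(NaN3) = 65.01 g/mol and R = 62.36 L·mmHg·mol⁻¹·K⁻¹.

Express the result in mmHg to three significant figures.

80.1 mmHg

n(NaN3) = 8.42 / 65.01 = 0.1295 mol
n(gas produced) = (3/2) × 0.1295 = 0.1943 mol
P = nRT/V = 0.1943 × 62.36 × 714.15 / 108 = 80.12 mmHg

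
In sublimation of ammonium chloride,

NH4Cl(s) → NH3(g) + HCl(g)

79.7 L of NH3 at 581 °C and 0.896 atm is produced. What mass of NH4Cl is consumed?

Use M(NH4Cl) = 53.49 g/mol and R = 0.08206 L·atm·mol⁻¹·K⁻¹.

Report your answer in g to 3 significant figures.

54.5 g

n(NH3) = PV/RT = (0.896 × 79.7) / (0.08206 × 854.15) = 1.019 mol
n(NH4Cl) = (1/1) × 1.019 = 1.019 mol
m(NH4Cl) = 1.019 × 53.49 = 54.51 g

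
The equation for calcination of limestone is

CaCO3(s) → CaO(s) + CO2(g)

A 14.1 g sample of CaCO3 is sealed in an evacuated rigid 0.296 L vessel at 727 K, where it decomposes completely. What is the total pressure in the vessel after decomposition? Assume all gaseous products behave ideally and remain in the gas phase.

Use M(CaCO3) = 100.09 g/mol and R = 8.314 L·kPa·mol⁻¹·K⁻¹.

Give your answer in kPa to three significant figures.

n(CaCO3) = 14.1 / 100.09 = 0.1409 mol
n(gas produced) = (1/1) × 0.1409 = 0.1409 mol
P = nRT/V = 0.1409 × 8.314 × 727 / 0.296 = 2877 kPa

2880 kPa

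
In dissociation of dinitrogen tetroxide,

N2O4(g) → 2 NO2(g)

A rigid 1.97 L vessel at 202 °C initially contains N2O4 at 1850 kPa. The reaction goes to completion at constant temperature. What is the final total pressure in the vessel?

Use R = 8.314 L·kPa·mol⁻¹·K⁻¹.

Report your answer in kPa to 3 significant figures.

3700 kPa

Rigid vessel, constant T ⇒ P scales with total gas moles (1 → 2).
P_final = (2/1) × 1850 = 3700 kPa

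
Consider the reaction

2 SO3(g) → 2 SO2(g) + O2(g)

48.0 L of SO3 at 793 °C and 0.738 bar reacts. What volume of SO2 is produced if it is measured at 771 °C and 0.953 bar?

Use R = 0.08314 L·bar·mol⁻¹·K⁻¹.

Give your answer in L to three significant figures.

n(SO3) = PV/RT = (0.738 × 48.0) / (0.08314 × 1066.15) = 0.3996 mol
n(SO2) = (2/2) × 0.3996 = 0.3996 mol
V = nRT/P = 0.3996 × 0.08314 × 1044.15 / 0.953 = 36.40 L

36.4 L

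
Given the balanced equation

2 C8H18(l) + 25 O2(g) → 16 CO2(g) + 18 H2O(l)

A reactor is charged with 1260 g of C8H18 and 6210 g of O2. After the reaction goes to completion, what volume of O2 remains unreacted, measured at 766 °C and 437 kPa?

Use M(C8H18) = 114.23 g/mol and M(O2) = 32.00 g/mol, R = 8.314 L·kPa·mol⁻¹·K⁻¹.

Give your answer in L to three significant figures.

n(C8H18) = 1260 / 114.23 = 11.03 mol
n(O2) = 6210 / 32.00 = 194.1 mol
For 11.03 mol C8H18, stoichiometry requires (25/2) × 11.03 = 137.9 mol O2; 194.1 mol is available, so C8H18 is limiting.
n(O2) consumed = (25/2) × 11.03 = 137.9 mol; remaining = 194.1 − 137.9 = 56.20 mol
V(O2) = nRT/P = 56.20 × 8.314 × 1039.15 / 437 = 1111 L

1110 L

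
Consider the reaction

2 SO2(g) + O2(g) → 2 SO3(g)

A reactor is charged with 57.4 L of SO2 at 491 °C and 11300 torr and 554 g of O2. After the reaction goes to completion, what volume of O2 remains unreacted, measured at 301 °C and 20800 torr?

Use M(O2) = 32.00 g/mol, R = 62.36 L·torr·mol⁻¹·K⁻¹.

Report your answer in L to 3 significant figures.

18.1 L

n(SO2) = PV/RT = (11300 × 57.4) / (62.36 × 764.15) = 13.61 mol
n(O2) = 554 / 32.00 = 17.31 mol
For 13.61 mol SO2, stoichiometry requires (1/2) × 13.61 = 6.805 mol O2; 17.31 mol is available, so SO2 is limiting.
n(O2) consumed = (1/2) × 13.61 = 6.805 mol; remaining = 17.31 − 6.805 = 10.50 mol
V(O2) = nRT/P = 10.50 × 62.36 × 574.15 / 20800 = 18.07 L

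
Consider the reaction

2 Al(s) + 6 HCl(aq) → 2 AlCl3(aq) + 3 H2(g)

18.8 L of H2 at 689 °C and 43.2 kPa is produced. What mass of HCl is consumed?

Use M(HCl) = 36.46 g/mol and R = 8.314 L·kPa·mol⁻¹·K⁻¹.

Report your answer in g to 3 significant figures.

n(H2) = PV/RT = (43.2 × 18.8) / (8.314 × 962.15) = 0.1015 mol
n(HCl) = (6/3) × 0.1015 = 0.2030 mol
m(HCl) = 0.2030 × 36.46 = 7.401 g

7.40 g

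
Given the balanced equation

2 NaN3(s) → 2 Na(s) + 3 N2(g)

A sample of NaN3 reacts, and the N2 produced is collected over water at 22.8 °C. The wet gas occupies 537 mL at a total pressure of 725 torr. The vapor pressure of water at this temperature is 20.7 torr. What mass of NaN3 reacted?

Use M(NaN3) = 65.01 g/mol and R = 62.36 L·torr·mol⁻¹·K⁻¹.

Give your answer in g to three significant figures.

P(N2) = 725 − 20.7 = 704.3 torr
n(N2) = PV/RT = (704.3 × 0.5370) / (62.36 × 295.95) = 0.02049 mol
n(NaN3) = (2/3) × 0.02049 = 0.01366 mol
m(NaN3) = 0.01366 × 65.01 = 0.8880 g

0.888 g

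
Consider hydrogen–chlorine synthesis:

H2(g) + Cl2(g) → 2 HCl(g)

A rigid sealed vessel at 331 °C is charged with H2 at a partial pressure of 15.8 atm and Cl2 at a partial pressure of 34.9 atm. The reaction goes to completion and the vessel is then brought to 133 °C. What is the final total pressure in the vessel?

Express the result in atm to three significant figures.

Because the vessel is rigid and T is held at 331 °C, work the stoichiometry in partial pressures (P_i = n_iRT/V).
P(Cl2) required for 15.8 atm of H2 = (1/1) × 15.8 = 15.80 atm; available 34.9 atm, so H2 is limiting.
P(Cl2) remaining = 34.9 − (1/1) × 15.8 = 19.10 atm
P(gaseous products) = (2)/1 × 15.8 = 31.60 atm
P_total at 331 °C = 19.10 + 31.60 = 50.70 atm
Scaling to 133 °C: P = 50.70 × 406.15/604.15 = 34.08 atm

34.1 atm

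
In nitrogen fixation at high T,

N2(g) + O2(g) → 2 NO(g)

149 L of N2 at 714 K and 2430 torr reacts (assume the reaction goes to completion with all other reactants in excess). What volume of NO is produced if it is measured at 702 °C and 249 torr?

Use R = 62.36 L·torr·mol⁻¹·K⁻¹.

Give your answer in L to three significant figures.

3970 L

n(N2) = PV/RT = (2430 × 149) / (62.36 × 714) = 8.132 mol
n(NO) = (2/1) × 8.132 = 16.26 mol
V = nRT/P = 16.26 × 62.36 × 975.15 / 249 = 3971 L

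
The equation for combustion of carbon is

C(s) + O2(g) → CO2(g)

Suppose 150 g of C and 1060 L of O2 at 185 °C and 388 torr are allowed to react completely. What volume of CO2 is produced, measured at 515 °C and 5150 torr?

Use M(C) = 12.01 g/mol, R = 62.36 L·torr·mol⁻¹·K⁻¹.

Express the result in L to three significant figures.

n(C) = 150 / 12.01 = 12.49 mol
n(O2) = PV/RT = (388 × 1060) / (62.36 × 458.15) = 14.40 mol
For 12.49 mol C, stoichiometry requires (1/1) × 12.49 = 12.49 mol O2; 14.40 mol is available, so C is limiting.
n(CO2) = (1/1) × 12.49 = 12.49 mol
V(CO2) = nRT/P = 12.49 × 62.36 × 788.15 / 5150 = 119.2 L

119 L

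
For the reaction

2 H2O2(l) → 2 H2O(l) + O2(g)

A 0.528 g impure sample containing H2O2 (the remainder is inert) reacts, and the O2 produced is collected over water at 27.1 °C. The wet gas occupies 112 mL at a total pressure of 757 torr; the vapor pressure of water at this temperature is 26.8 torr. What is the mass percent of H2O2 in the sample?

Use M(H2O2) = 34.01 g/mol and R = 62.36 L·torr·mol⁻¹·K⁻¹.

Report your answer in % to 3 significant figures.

56.3 %

P(O2) = 757 − 26.8 = 730.2 torr
n(O2) = PV/RT = (730.2 × 0.1120) / (62.36 × 300.25) = 0.004368 mol
n(H2O2) = (2/1) × 0.004368 = 0.008736 mol
m(H2O2) = 0.008736 × 34.01 = 0.2971 g
%H2O2 = 0.2971 / 0.528 × 100 = 56.27%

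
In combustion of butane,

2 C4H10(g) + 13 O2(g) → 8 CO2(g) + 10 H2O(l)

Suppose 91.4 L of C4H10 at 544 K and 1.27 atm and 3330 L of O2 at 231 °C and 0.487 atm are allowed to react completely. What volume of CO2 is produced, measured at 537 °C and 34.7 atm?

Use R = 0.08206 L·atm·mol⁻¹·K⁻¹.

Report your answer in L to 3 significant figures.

19.9 L

n(C4H10) = PV/RT = (1.27 × 91.4) / (0.08206 × 544) = 2.600 mol
n(O2) = PV/RT = (0.487 × 3330) / (0.08206 × 504.15) = 39.20 mol
For 2.600 mol C4H10, stoichiometry requires (13/2) × 2.600 = 16.90 mol O2; 39.20 mol is available, so C4H10 is limiting.
n(CO2) = (8/2) × 2.600 = 10.40 mol
V(CO2) = nRT/P = 10.40 × 0.08206 × 810.15 / 34.7 = 19.93 L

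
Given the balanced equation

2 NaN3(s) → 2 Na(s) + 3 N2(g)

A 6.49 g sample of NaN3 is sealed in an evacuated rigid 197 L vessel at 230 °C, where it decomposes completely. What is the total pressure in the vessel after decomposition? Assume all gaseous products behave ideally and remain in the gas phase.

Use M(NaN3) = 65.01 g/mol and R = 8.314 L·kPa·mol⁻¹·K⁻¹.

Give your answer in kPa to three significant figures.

3.18 kPa

n(NaN3) = 6.49 / 65.01 = 0.09983 mol
n(gas produced) = (3/2) × 0.09983 = 0.1497 mol
P = nRT/V = 0.1497 × 8.314 × 503.15 / 197 = 3.179 kPa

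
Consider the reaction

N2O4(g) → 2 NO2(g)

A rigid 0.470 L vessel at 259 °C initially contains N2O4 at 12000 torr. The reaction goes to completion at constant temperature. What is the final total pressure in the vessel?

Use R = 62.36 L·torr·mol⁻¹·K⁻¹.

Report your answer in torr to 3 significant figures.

24000 torr

Rigid vessel, constant T ⇒ P scales with total gas moles (1 → 2).
P_final = (2/1) × 12000 = 24000 torr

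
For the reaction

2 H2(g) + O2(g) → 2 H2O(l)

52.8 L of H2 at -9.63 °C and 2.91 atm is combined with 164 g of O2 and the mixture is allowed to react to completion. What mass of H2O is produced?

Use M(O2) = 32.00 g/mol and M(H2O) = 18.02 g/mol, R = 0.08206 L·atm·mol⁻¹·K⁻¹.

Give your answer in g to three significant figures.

n(H2) = PV/RT = (2.91 × 52.8) / (0.08206 × 263.52) = 7.105 mol
n(O2) = 164 / 32.00 = 5.125 mol
For 7.105 mol H2, stoichiometry requires (1/2) × 7.105 = 3.553 mol O2; 5.125 mol is available, so H2 is limiting.
n(H2O) = (2/2) × 7.105 = 7.105 mol
m(H2O) = 7.105 × 18.02 = 128.0 g

128 g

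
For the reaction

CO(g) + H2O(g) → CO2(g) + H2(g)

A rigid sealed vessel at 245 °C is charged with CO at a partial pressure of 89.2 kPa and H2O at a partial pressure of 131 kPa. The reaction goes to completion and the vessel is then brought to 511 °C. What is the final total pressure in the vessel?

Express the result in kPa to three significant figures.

Because the vessel is rigid and T is held at 245 °C, work the stoichiometry in partial pressures (P_i = n_iRT/V).
P(H2O) required for 89.2 kPa of CO = (1/1) × 89.2 = 89.20 kPa; available 131 kPa, so CO is limiting.
P(H2O) remaining = 131 − (1/1) × 89.2 = 41.80 kPa
P(gaseous products) = (1+1)/1 × 89.2 = 178.4 kPa
P_total at 245 °C = 41.80 + 178.4 = 220.2 kPa
Scaling to 511 °C: P = 220.2 × 784.15/518.15 = 333.2 kPa

333 kPa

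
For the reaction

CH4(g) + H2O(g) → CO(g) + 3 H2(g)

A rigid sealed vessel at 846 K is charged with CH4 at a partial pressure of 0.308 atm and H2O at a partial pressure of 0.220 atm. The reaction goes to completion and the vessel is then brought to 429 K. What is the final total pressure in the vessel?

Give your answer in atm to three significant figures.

0.491 atm

With V and T fixed, P_i ∝ n_i, so the mole ratios apply directly to partial pressures at 846 K.
P(H2O) required for 0.308 atm of CH4 = (1/1) × 0.308 = 0.3080 atm; available 0.220 atm, so H2O is limiting.
P(CH4) remaining = 0.308 − (1/1) × 0.220 = 0.08800 atm
P(gaseous products) = (1+3)/1 × 0.220 = 0.8800 atm
P_total at 846 K = 0.08800 + 0.8800 = 0.9680 atm
Scaling to 429 K: P = 0.9680 × 429/846 = 0.4909 atm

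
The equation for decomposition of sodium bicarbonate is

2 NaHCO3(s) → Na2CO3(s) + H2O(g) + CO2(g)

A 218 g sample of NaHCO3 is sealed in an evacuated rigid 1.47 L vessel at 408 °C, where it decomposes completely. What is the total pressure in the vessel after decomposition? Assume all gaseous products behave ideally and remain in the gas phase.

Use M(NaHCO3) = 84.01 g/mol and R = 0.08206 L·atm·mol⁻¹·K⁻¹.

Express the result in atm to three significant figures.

98.7 atm

n(NaHCO3) = 218 / 84.01 = 2.595 mol
n(gas produced) = (2/2) × 2.595 = 2.595 mol
P = nRT/V = 2.595 × 0.08206 × 681.15 / 1.47 = 98.67 atm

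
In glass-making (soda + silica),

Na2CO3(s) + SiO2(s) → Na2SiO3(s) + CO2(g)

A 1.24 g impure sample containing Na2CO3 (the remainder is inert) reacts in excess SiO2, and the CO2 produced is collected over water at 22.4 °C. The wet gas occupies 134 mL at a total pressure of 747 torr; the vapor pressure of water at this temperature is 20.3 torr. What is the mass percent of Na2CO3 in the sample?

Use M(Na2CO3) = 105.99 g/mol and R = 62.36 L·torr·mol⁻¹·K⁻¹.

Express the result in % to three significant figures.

45.2 %

P(CO2) = 747 − 20.3 = 726.7 torr
n(CO2) = PV/RT = (726.7 × 0.1340) / (62.36 × 295.55) = 0.005284 mol
n(Na2CO3) = (1/1) × 0.005284 = 0.005284 mol
m(Na2CO3) = 0.005284 × 105.99 = 0.5601 g
%Na2CO3 = 0.5601 / 1.24 × 100 = 45.17%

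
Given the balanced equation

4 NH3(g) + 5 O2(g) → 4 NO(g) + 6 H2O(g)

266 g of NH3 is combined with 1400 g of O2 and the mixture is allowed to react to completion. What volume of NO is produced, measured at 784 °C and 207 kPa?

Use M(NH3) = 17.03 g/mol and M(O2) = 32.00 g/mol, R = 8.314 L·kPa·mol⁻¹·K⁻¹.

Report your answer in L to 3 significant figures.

663 L

n(NH3) = 266 / 17.03 = 15.62 mol
n(O2) = 1400 / 32.00 = 43.75 mol
For 15.62 mol NH3, stoichiometry requires (5/4) × 15.62 = 19.52 mol O2; 43.75 mol is available, so NH3 is limiting.
n(NO) = (4/4) × 15.62 = 15.62 mol
V(NO) = nRT/P = 15.62 × 8.314 × 1057.15 / 207 = 663.2 L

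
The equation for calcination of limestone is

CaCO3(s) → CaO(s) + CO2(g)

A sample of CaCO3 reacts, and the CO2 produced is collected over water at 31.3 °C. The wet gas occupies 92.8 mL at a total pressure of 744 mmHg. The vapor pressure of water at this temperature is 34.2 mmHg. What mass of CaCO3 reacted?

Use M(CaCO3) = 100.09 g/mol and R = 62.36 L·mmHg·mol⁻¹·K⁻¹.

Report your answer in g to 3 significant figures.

0.347 g

P(CO2) = 744 − 34.2 = 709.8 mmHg
n(CO2) = PV/RT = (709.8 × 0.09280) / (62.36 × 304.45) = 0.003469 mol
n(CaCO3) = (1/1) × 0.003469 = 0.003469 mol
m(CaCO3) = 0.003469 × 100.09 = 0.3472 g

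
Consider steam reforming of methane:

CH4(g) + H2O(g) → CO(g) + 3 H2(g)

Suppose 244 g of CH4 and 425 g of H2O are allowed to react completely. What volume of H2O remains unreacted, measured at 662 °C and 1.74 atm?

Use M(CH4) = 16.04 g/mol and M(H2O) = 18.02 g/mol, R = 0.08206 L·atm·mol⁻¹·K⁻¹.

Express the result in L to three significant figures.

n(CH4) = 244 / 16.04 = 15.21 mol
n(H2O) = 425 / 18.02 = 23.58 mol
For 15.21 mol CH4, stoichiometry requires (1/1) × 15.21 = 15.21 mol H2O; 23.58 mol is available, so CH4 is limiting.
n(H2O) consumed = (1/1) × 15.21 = 15.21 mol; remaining = 23.58 − 15.21 = 8.370 mol
V(H2O) = nRT/P = 8.370 × 0.08206 × 935.15 / 1.74 = 369.1 L

369 L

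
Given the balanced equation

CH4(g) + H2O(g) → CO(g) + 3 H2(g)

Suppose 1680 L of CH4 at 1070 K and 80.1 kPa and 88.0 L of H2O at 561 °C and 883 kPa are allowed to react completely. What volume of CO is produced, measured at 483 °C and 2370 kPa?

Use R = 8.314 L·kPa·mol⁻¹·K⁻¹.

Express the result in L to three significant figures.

29.7 L

n(CH4) = PV/RT = (80.1 × 1680) / (8.314 × 1070) = 15.13 mol
n(H2O) = PV/RT = (883 × 88.0) / (8.314 × 834.15) = 11.20 mol
For 15.13 mol CH4, stoichiometry requires (1/1) × 15.13 = 15.13 mol H2O; 11.20 mol is available, so H2O is limiting.
n(CO) = (1/1) × 11.20 = 11.20 mol
V(CO) = nRT/P = 11.20 × 8.314 × 756.15 / 2370 = 29.71 L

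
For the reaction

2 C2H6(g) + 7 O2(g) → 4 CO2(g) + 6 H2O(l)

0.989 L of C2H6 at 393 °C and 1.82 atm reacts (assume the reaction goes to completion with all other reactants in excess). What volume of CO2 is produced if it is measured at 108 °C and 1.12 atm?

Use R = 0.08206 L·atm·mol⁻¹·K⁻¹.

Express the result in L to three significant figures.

1.84 L

n(C2H6) = PV/RT = (1.82 × 0.989) / (0.08206 × 666.15) = 0.03293 mol
n(CO2) = (4/2) × 0.03293 = 0.06586 mol
V = nRT/P = 0.06586 × 0.08206 × 381.15 / 1.12 = 1.839 L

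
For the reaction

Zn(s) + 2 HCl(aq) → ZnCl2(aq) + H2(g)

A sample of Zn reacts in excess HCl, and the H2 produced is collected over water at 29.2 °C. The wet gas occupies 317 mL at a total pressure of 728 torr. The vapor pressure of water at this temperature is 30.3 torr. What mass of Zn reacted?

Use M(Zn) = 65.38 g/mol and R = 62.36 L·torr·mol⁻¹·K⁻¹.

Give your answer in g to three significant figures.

0.767 g

P(H2) = 728 − 30.3 = 697.7 torr
n(H2) = PV/RT = (697.7 × 0.3170) / (62.36 × 302.35) = 0.01173 mol
n(Zn) = (1/1) × 0.01173 = 0.01173 mol
m(Zn) = 0.01173 × 65.38 = 0.7669 g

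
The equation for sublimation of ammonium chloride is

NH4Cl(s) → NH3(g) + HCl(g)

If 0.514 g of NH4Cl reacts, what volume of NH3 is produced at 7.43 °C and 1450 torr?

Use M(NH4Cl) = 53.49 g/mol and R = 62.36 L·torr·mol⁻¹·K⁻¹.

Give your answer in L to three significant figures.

n(NH4Cl) = 0.5140 / 53.49 = 0.009609 mol
n(NH3) = (1/1) × 0.009609 = 0.009609 mol
V = nRT/P = 0.009609 × 62.36 × 280.58 / 1450 = 0.1160 L

0.116 L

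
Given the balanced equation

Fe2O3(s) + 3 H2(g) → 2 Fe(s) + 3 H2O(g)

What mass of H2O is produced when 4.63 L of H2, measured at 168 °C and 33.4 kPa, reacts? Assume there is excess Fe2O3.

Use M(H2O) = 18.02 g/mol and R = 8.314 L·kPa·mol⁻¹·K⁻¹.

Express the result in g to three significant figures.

0.760 g

n(H2) = PV/RT = (33.4 × 4.63) / (8.314 × 441.15) = 0.04216 mol
n(H2O) = (3/3) × 0.04216 = 0.04216 mol
m(H2O) = 0.04216 × 18.02 = 0.7597 g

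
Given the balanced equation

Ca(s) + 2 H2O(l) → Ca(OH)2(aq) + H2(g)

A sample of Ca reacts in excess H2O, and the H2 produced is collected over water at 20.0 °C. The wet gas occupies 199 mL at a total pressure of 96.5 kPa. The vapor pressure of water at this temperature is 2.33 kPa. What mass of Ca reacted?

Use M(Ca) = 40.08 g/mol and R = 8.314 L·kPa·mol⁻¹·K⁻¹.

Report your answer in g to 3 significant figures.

P(H2) = 96.5 − 2.33 = 94.17 kPa
n(H2) = PV/RT = (94.17 × 0.1990) / (8.314 × 293.15) = 0.007689 mol
n(Ca) = (1/1) × 0.007689 = 0.007689 mol
m(Ca) = 0.007689 × 40.08 = 0.3082 g

0.308 g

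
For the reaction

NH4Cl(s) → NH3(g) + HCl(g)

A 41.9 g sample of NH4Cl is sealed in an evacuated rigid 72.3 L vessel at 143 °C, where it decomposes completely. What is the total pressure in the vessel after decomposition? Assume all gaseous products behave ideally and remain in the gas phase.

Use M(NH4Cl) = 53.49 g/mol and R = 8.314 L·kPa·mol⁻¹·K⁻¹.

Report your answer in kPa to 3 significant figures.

75.0 kPa

n(NH4Cl) = 41.9 / 53.49 = 0.7833 mol
n(gas produced) = (2/1) × 0.7833 = 1.567 mol
P = nRT/V = 1.567 × 8.314 × 416.15 / 72.3 = 74.99 kPa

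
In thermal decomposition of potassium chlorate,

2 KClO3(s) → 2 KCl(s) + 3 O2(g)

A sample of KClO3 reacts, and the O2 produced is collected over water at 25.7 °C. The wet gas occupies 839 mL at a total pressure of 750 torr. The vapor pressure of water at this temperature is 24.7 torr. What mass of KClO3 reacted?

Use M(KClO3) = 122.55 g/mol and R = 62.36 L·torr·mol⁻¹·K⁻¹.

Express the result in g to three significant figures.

2.67 g

P(O2) = 750 − 24.7 = 725.3 torr
n(O2) = PV/RT = (725.3 × 0.8390) / (62.36 × 298.85) = 0.03265 mol
n(KClO3) = (2/3) × 0.03265 = 0.02177 mol
m(KClO3) = 0.02177 × 122.55 = 2.668 g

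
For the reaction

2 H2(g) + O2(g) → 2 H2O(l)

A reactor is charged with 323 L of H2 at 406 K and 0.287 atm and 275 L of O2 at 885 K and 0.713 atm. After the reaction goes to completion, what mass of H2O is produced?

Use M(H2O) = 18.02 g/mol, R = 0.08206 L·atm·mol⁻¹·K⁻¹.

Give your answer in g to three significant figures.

50.1 g

n(H2) = PV/RT = (0.287 × 323) / (0.08206 × 406) = 2.782 mol
n(O2) = PV/RT = (0.713 × 275) / (0.08206 × 885) = 2.700 mol
For 2.782 mol H2, stoichiometry requires (1/2) × 2.782 = 1.391 mol O2; 2.700 mol is available, so H2 is limiting.
n(H2O) = (2/2) × 2.782 = 2.782 mol
m(H2O) = 2.782 × 18.02 = 50.13 g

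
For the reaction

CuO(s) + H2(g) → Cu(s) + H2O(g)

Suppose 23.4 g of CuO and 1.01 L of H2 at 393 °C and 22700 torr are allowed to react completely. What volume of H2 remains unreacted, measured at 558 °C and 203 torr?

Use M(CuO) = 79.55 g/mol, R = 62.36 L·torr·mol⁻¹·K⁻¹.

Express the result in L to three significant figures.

n(CuO) = 23.4 / 79.55 = 0.2942 mol
n(H2) = PV/RT = (22700 × 1.01) / (62.36 × 666.15) = 0.5519 mol
For 0.2942 mol CuO, stoichiometry requires (1/1) × 0.2942 = 0.2942 mol H2; 0.5519 mol is available, so CuO is limiting.
n(H2) consumed = (1/1) × 0.2942 = 0.2942 mol; remaining = 0.5519 − 0.2942 = 0.2577 mol
V(H2) = nRT/P = 0.2577 × 62.36 × 831.15 / 203 = 65.80 L

65.8 L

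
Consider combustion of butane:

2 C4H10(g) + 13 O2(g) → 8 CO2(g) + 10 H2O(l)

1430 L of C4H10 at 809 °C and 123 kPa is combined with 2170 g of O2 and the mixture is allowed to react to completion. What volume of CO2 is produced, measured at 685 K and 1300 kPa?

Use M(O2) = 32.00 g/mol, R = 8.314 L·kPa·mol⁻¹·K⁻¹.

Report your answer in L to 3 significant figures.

n(C4H10) = PV/RT = (123 × 1430) / (8.314 × 1082.15) = 19.55 mol
n(O2) = 2170 / 32.00 = 67.81 mol
For 19.55 mol C4H10, stoichiometry requires (13/2) × 19.55 = 127.1 mol O2; 67.81 mol is available, so O2 is limiting.
n(CO2) = (8/13) × 67.81 = 41.73 mol
V(CO2) = nRT/P = 41.73 × 8.314 × 685 / 1300 = 182.8 L

183 L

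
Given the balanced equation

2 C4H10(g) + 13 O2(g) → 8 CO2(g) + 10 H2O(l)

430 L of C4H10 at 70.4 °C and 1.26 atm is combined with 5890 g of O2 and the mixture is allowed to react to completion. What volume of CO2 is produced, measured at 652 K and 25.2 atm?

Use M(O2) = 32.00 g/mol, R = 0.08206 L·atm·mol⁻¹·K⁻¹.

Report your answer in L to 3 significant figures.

n(C4H10) = PV/RT = (1.26 × 430) / (0.08206 × 343.55) = 19.22 mol
n(O2) = 5890 / 32.00 = 184.1 mol
For 19.22 mol C4H10, stoichiometry requires (13/2) × 19.22 = 124.9 mol O2; 184.1 mol is available, so C4H10 is limiting.
n(CO2) = (8/2) × 19.22 = 76.88 mol
V(CO2) = nRT/P = 76.88 × 0.08206 × 652 / 25.2 = 163.2 L

163 L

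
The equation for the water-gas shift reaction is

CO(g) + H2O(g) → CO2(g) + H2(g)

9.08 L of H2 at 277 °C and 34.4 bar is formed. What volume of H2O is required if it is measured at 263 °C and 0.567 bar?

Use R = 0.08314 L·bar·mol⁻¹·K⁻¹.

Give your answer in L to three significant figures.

537 L

n(H2) = PV/RT = (34.4 × 9.08) / (0.08314 × 550.15) = 6.829 mol
n(H2O) = (1/1) × 6.829 = 6.829 mol
V = nRT/P = 6.829 × 0.08314 × 536.15 / 0.567 = 536.9 L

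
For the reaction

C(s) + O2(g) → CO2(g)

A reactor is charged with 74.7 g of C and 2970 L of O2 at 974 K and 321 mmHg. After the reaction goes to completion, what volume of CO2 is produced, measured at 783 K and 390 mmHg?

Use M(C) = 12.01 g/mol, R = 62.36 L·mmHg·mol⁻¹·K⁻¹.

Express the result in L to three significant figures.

n(C) = 74.7 / 12.01 = 6.220 mol
n(O2) = PV/RT = (321 × 2970) / (62.36 × 974) = 15.70 mol
For 6.220 mol C, stoichiometry requires (1/1) × 6.220 = 6.220 mol O2; 15.70 mol is available, so C is limiting.
n(CO2) = (1/1) × 6.220 = 6.220 mol
V(CO2) = nRT/P = 6.220 × 62.36 × 783 / 390 = 778.7 L

779 L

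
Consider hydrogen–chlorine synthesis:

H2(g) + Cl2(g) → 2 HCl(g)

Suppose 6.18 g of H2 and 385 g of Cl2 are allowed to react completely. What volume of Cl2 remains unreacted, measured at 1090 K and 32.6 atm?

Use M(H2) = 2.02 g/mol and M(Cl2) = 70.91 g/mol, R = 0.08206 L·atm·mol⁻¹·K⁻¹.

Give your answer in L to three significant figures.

n(H2) = 6.18 / 2.02 = 3.059 mol
n(Cl2) = 385 / 70.91 = 5.429 mol
For 3.059 mol H2, stoichiometry requires (1/1) × 3.059 = 3.059 mol Cl2; 5.429 mol is available, so H2 is limiting.
n(Cl2) consumed = (1/1) × 3.059 = 3.059 mol; remaining = 5.429 − 3.059 = 2.370 mol
V(Cl2) = nRT/P = 2.370 × 0.08206 × 1090 / 32.6 = 6.503 L

6.50 L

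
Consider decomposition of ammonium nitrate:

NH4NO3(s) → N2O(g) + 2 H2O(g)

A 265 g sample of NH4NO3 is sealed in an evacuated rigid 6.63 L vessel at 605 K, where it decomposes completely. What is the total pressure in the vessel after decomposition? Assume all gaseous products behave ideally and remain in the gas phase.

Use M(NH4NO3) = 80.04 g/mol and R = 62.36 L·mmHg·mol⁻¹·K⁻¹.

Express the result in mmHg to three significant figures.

56500 mmHg

n(NH4NO3) = 265 / 80.04 = 3.311 mol
n(gas produced) = (3/1) × 3.311 = 9.933 mol
P = nRT/V = 9.933 × 62.36 × 605 / 6.63 = 56520 mmHg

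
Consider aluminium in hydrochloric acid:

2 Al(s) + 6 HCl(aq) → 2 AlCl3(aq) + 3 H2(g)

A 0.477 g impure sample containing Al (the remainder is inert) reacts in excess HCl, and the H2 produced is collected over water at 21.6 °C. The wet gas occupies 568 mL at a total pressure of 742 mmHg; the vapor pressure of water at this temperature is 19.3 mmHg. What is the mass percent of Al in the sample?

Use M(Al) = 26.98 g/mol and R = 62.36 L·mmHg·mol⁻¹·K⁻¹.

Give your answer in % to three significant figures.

84.2 %

P(H2) = 742 − 19.3 = 722.7 mmHg
n(H2) = PV/RT = (722.7 × 0.5680) / (62.36 × 294.75) = 0.02233 mol
n(Al) = (2/3) × 0.02233 = 0.01489 mol
m(Al) = 0.01489 × 26.98 = 0.4017 g
%Al = 0.4017 / 0.477 × 100 = 84.21%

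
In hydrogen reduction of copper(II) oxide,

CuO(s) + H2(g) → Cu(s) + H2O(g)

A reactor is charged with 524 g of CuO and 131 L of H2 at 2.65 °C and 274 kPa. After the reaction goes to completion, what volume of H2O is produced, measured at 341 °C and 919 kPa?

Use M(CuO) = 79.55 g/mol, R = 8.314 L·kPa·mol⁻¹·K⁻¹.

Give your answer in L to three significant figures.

n(CuO) = 524 / 79.55 = 6.587 mol
n(H2) = PV/RT = (274 × 131) / (8.314 × 275.8) = 15.65 mol
For 6.587 mol CuO, stoichiometry requires (1/1) × 6.587 = 6.587 mol H2; 15.65 mol is available, so CuO is limiting.
n(H2O) = (1/1) × 6.587 = 6.587 mol
V(H2O) = nRT/P = 6.587 × 8.314 × 614.15 / 919 = 36.60 L

36.6 L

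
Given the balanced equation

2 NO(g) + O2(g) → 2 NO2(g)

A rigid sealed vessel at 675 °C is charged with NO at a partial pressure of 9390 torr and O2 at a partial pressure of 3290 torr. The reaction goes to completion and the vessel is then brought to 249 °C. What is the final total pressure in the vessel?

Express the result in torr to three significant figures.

5170 torr

Because the vessel is rigid and T is held at 675 °C, work the stoichiometry in partial pressures (P_i = n_iRT/V).
P(O2) required for 9390 torr of NO = (1/2) × 9390 = 4695 torr; available 3290 torr, so O2 is limiting.
P(NO) remaining = 9390 − (2/1) × 3290 = 2810 torr
P(gaseous products) = (2)/1 × 3290 = 6580 torr
P_total at 675 °C = 2810 + 6580 = 9390 torr
Scaling to 249 °C: P = 9390 × 522.15/948.15 = 5171 torr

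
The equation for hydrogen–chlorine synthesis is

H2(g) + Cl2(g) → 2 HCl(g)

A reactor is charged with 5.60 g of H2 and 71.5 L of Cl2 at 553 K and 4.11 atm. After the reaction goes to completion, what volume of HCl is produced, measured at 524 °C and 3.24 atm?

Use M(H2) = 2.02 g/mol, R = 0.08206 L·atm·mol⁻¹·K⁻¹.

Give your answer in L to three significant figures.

112 L

n(H2) = 5.60 / 2.02 = 2.772 mol
n(Cl2) = PV/RT = (4.11 × 71.5) / (0.08206 × 553) = 6.476 mol
For 2.772 mol H2, stoichiometry requires (1/1) × 2.772 = 2.772 mol Cl2; 6.476 mol is available, so H2 is limiting.
n(HCl) = (2/1) × 2.772 = 5.544 mol
V(HCl) = nRT/P = 5.544 × 0.08206 × 797.15 / 3.24 = 111.9 L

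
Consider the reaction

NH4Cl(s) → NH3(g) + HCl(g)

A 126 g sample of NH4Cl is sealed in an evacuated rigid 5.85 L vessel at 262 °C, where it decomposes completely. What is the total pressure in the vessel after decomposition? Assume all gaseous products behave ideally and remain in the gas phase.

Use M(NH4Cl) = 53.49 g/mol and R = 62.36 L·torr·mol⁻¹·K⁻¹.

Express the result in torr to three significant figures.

26900 torr

n(NH4Cl) = 126 / 53.49 = 2.356 mol
n(gas produced) = (2/1) × 2.356 = 4.712 mol
P = nRT/V = 4.712 × 62.36 × 535.15 / 5.85 = 26880 torr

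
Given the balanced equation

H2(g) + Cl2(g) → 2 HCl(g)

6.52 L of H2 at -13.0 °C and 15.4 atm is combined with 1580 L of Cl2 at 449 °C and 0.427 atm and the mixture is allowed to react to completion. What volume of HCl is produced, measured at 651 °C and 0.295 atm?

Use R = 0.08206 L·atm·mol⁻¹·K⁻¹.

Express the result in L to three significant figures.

n(H2) = PV/RT = (15.4 × 6.52) / (0.08206 × 260.15) = 4.703 mol
n(Cl2) = PV/RT = (0.427 × 1580) / (0.08206 × 722.15) = 11.38 mol
For 4.703 mol H2, stoichiometry requires (1/1) × 4.703 = 4.703 mol Cl2; 11.38 mol is available, so H2 is limiting.
n(HCl) = (2/1) × 4.703 = 9.406 mol
V(HCl) = nRT/P = 9.406 × 0.08206 × 924.15 / 0.295 = 2418 L

2420 L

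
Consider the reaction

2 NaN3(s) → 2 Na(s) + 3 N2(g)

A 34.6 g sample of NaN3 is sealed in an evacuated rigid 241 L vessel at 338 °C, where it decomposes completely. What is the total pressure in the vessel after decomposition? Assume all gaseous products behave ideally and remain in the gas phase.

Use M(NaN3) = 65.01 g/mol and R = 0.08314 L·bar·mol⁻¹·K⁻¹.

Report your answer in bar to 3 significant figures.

0.168 bar

n(NaN3) = 34.6 / 65.01 = 0.5322 mol
n(gas produced) = (3/2) × 0.5322 = 0.7983 mol
P = nRT/V = 0.7983 × 0.08314 × 611.15 / 241 = 0.1683 bar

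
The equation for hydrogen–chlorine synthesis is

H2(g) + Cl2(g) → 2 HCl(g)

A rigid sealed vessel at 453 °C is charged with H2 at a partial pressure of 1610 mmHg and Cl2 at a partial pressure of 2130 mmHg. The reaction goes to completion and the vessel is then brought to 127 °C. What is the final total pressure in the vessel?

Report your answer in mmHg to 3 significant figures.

With V and T fixed, P_i ∝ n_i, so the mole ratios apply directly to partial pressures at 453 °C.
P(Cl2) required for 1610 mmHg of H2 = (1/1) × 1610 = 1610 mmHg; available 2130 mmHg, so H2 is limiting.
P(Cl2) remaining = 2130 − (1/1) × 1610 = 520.0 mmHg
P(gaseous products) = (2)/1 × 1610 = 3220 mmHg
P_total at 453 °C = 520.0 + 3220 = 3740 mmHg
Scaling to 127 °C: P = 3740 × 400.15/726.15 = 2061 mmHg

2060 mmHg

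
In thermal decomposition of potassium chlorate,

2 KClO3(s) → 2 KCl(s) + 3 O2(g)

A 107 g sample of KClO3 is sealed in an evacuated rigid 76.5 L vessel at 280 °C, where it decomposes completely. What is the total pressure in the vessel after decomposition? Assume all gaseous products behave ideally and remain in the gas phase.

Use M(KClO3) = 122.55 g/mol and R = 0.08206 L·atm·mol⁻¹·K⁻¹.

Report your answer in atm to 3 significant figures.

n(KClO3) = 107 / 122.55 = 0.8731 mol
n(gas produced) = (3/2) × 0.8731 = 1.310 mol
P = nRT/V = 1.310 × 0.08206 × 553.15 / 76.5 = 0.7773 atm

0.777 atm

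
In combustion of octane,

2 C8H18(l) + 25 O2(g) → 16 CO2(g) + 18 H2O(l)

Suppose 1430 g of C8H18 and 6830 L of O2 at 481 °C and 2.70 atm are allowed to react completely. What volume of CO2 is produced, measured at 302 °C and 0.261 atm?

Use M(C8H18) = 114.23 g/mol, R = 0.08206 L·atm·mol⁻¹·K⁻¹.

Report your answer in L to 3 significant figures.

n(C8H18) = 1430 / 114.23 = 12.52 mol
n(O2) = PV/RT = (2.70 × 6830) / (0.08206 × 754.15) = 298.0 mol
For 12.52 mol C8H18, stoichiometry requires (25/2) × 12.52 = 156.5 mol O2; 298.0 mol is available, so C8H18 is limiting.
n(CO2) = (16/2) × 12.52 = 100.2 mol
V(CO2) = nRT/P = 100.2 × 0.08206 × 575.15 / 0.261 = 18120 L

18100 L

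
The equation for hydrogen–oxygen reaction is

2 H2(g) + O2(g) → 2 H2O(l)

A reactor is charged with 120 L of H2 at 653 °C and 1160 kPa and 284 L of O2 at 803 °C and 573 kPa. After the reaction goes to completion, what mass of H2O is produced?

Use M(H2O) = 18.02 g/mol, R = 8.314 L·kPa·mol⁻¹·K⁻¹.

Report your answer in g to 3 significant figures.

326 g

n(H2) = PV/RT = (1160 × 120) / (8.314 × 926.15) = 18.08 mol
n(O2) = PV/RT = (573 × 284) / (8.314 × 1076.15) = 18.19 mol
For 18.08 mol H2, stoichiometry requires (1/2) × 18.08 = 9.040 mol O2; 18.19 mol is available, so H2 is limiting.
n(H2O) = (2/2) × 18.08 = 18.08 mol
m(H2O) = 18.08 × 18.02 = 325.8 g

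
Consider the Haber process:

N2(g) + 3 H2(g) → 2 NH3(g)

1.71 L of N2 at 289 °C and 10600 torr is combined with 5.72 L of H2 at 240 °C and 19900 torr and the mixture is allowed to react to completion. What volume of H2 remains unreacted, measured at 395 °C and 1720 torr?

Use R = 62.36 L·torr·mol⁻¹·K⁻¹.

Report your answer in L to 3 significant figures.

48.6 L

n(N2) = PV/RT = (10600 × 1.71) / (62.36 × 562.15) = 0.5171 mol
n(H2) = PV/RT = (19900 × 5.72) / (62.36 × 513.15) = 3.557 mol
For 0.5171 mol N2, stoichiometry requires (3/1) × 0.5171 = 1.551 mol H2; 3.557 mol is available, so N2 is limiting.
n(H2) consumed = (3/1) × 0.5171 = 1.551 mol; remaining = 3.557 − 1.551 = 2.006 mol
V(H2) = nRT/P = 2.006 × 62.36 × 668.15 / 1720 = 48.59 L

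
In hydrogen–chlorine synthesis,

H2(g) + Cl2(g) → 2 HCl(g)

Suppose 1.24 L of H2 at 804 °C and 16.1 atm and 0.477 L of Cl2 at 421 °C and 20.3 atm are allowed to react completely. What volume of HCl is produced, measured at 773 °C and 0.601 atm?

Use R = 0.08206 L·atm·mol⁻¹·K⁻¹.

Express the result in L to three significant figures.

48.6 L

n(H2) = PV/RT = (16.1 × 1.24) / (0.08206 × 1077.15) = 0.2259 mol
n(Cl2) = PV/RT = (20.3 × 0.477) / (0.08206 × 694.15) = 0.1700 mol
For 0.2259 mol H2, stoichiometry requires (1/1) × 0.2259 = 0.2259 mol Cl2; 0.1700 mol is available, so Cl2 is limiting.
n(HCl) = (2/1) × 0.1700 = 0.3400 mol
V(HCl) = nRT/P = 0.3400 × 0.08206 × 1046.15 / 0.601 = 48.57 L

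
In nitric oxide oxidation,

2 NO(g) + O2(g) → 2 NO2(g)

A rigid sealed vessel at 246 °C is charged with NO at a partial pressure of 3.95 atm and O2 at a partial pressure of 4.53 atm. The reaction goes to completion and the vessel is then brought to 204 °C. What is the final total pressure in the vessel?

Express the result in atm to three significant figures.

With V and T fixed, P_i ∝ n_i, so the mole ratios apply directly to partial pressures at 246 °C.
P(O2) required for 3.95 atm of NO = (1/2) × 3.95 = 1.975 atm; available 4.53 atm, so NO is limiting.
P(O2) remaining = 4.53 − (1/2) × 3.95 = 2.555 atm
P(gaseous products) = (2)/2 × 3.95 = 3.950 atm
P_total at 246 °C = 2.555 + 3.950 = 6.505 atm
Scaling to 204 °C: P = 6.505 × 477.15/519.15 = 5.979 atm

5.98 atm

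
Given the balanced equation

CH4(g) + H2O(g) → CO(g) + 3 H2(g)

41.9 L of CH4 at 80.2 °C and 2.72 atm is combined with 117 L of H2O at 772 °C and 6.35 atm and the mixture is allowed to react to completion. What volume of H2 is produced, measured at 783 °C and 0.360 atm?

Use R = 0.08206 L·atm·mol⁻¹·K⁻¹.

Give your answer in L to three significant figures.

n(CH4) = PV/RT = (2.72 × 41.9) / (0.08206 × 353.35) = 3.930 mol
n(H2O) = PV/RT = (6.35 × 117) / (0.08206 × 1045.15) = 8.663 mol
For 3.930 mol CH4, stoichiometry requires (1/1) × 3.930 = 3.930 mol H2O; 8.663 mol is available, so CH4 is limiting.
n(H2) = (3/1) × 3.930 = 11.79 mol
V(H2) = nRT/P = 11.79 × 0.08206 × 1056.15 / 0.360 = 2838 L

2840 L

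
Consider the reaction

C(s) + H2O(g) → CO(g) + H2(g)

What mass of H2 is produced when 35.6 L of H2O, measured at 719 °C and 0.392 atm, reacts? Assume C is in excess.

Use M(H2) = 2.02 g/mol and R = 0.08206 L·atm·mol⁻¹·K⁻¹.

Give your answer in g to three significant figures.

n(H2O) = PV/RT = (0.392 × 35.6) / (0.08206 × 992.15) = 0.1714 mol
n(H2) = (1/1) × 0.1714 = 0.1714 mol
m(H2) = 0.1714 × 2.02 = 0.3462 g

0.346 g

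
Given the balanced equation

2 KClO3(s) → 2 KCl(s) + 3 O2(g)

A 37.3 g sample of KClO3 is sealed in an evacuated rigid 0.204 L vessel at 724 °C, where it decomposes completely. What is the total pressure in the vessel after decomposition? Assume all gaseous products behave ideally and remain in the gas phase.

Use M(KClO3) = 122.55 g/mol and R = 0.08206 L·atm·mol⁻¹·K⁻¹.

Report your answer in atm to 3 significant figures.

183 atm

n(KClO3) = 37.3 / 122.55 = 0.3044 mol
n(gas produced) = (3/2) × 0.3044 = 0.4566 mol
P = nRT/V = 0.4566 × 0.08206 × 997.15 / 0.204 = 183.1 atm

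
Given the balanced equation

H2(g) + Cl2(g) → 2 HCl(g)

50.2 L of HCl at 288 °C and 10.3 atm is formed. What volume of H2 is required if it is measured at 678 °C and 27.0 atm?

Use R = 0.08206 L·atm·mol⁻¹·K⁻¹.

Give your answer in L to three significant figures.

n(HCl) = PV/RT = (10.3 × 50.2) / (0.08206 × 561.15) = 11.23 mol
n(H2) = (1/2) × 11.23 = 5.615 mol
V = nRT/P = 5.615 × 0.08206 × 951.15 / 27.0 = 16.23 L

16.2 L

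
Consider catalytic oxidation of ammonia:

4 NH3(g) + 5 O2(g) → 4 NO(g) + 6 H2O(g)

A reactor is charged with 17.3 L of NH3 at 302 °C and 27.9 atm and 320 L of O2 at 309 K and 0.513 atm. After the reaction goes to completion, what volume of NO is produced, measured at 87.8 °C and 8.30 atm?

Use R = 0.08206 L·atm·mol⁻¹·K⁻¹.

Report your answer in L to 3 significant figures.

n(NH3) = PV/RT = (27.9 × 17.3) / (0.08206 × 575.15) = 10.23 mol
n(O2) = PV/RT = (0.513 × 320) / (0.08206 × 309) = 6.474 mol
For 10.23 mol NH3, stoichiometry requires (5/4) × 10.23 = 12.79 mol O2; 6.474 mol is available, so O2 is limiting.
n(NO) = (4/5) × 6.474 = 5.179 mol
V(NO) = nRT/P = 5.179 × 0.08206 × 360.95 / 8.30 = 18.48 L

18.5 L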